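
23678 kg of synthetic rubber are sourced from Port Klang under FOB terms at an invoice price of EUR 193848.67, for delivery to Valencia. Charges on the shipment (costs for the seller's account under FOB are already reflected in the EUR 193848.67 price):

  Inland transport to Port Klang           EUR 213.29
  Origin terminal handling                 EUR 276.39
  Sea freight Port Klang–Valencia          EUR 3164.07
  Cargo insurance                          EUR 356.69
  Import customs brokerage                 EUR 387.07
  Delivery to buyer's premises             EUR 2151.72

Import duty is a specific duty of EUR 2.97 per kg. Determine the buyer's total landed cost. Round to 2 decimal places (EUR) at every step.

Total landed cost: EUR 270231.88

FOB: the seller bears costs until goods are on board at the origin port; the buyer bears freight, insurance and all costs thereafter.
Already in the invoice (seller's account under FOB): inland to port, origin terminal — exclude.
CIF value = FOB price + freight + insurance = 193848.67 + 3164.07 + 356.69 = 197369.43
Import duty = 23678 × 2.97 = 70323.66
Buyer bears: freight 3164.07 + insurance 356.69 + brokerage 387.07 + delivery 2151.72 + duty 70323.66 = 76383.21
Landed cost = invoice 193848.67 + 76383.21 = 270231.88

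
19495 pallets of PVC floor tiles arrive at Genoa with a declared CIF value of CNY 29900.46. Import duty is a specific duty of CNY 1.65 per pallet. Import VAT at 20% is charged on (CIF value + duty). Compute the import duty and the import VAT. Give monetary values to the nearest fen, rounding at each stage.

Import duty = 19495 × 1.65 = 32166.75
VAT base = CIF + duty = 29900.46 + 32166.75 = 62067.21
Import VAT = 62067.21 × 20% = 12413.44

Import duty: CNY 32166.75; import VAT: CNY 12413.44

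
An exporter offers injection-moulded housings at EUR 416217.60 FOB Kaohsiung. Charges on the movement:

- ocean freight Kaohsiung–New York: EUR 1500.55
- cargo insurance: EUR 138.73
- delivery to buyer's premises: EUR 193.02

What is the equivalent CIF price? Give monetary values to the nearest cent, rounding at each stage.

Not relevant to the conversion: delivery — on the buyer under both terms; not part of either seller's price.
From FOB to CIF, the seller additionally bears: freight, insurance.
CIF price = 416217.60 + 1500.55 + 138.73 = 417856.88

CIF price: EUR 417856.88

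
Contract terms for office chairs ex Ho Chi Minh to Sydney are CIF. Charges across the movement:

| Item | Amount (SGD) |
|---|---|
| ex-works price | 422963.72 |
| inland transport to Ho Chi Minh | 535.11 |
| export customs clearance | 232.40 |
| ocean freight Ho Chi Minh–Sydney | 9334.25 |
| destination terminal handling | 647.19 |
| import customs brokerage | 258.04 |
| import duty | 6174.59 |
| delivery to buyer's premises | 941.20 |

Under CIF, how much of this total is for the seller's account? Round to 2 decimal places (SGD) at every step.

Seller's account: SGD 433065.48

CIF: the seller pays costs through ocean freight and marine insurance to the destination port.
Seller's account: goods 422963.72 + inland to port 535.11 + export clearance 232.40 + freight 9334.25 = 433065.48
Buyer's account: destination terminal 647.19 + brokerage 258.04 + duty 6174.59 + delivery 941.20 = 8021.02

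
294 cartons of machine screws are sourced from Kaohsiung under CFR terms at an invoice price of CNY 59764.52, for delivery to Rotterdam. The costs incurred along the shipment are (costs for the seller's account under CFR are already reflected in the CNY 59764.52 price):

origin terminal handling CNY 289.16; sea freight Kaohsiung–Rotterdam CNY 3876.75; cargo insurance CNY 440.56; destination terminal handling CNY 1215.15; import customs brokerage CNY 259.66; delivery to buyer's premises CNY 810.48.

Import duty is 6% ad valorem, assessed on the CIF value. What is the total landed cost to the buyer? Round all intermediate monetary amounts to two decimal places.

Total landed cost: CNY 66102.67

CFR: the seller pays costs through ocean freight to the destination port, but not insurance.
Already in the invoice (seller's account under CFR): origin terminal, freight — exclude.
CIF value = CFR price + insurance = 59764.52 + 440.56 = 60205.08
Import duty = 60205.08 × 6% = 3612.30
Buyer bears: insurance 440.56 + destination terminal 1215.15 + brokerage 259.66 + delivery 810.48 + duty 3612.30 = 6338.15
Landed cost = invoice 59764.52 + 6338.15 = 66102.67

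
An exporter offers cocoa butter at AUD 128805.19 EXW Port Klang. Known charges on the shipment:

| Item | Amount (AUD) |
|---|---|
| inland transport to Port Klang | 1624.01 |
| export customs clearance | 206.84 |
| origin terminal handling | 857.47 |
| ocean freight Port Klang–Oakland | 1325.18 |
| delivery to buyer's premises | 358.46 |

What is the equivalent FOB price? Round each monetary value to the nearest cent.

Not relevant to the conversion: freight, delivery — on the buyer under both terms; not part of either seller's price.
From EXW to FOB, the seller additionally bears: inland to port, export clearance, origin terminal.
FOB price = 128805.19 + 1624.01 + 206.84 + 857.47 = 131493.51

FOB price: AUD 131493.51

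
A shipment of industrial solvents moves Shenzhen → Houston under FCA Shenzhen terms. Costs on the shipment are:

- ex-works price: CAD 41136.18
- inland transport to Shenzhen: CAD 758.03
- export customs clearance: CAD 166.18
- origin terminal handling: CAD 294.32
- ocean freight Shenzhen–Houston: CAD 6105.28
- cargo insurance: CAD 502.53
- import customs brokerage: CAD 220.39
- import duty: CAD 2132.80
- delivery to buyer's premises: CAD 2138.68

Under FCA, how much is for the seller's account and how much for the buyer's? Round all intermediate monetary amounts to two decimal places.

Seller: CAD 42060.39; buyer: CAD 11394.00

FCA: the seller delivers export-cleared goods to the carrier; the buyer bears costs from that point.
Seller's account: goods 41136.18 + inland to port 758.03 + export clearance 166.18 = 42060.39
Buyer's account: origin terminal 294.32 + freight 6105.28 + insurance 502.53 + brokerage 220.39 + duty 2132.80 + delivery 2138.68 = 11394.00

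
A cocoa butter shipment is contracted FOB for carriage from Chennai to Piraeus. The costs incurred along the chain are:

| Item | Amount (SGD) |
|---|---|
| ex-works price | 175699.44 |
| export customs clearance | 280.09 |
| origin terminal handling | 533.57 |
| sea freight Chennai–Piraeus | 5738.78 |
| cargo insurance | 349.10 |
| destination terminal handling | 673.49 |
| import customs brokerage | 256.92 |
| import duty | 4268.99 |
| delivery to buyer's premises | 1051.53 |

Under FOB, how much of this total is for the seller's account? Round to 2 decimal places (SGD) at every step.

FOB: the seller bears costs until goods are on board at the origin port; the buyer bears freight, insurance and all costs thereafter.
Seller's account: goods 175699.44 + export clearance 280.09 + origin terminal 533.57 = 176513.10
Buyer's account: freight 5738.78 + insurance 349.10 + destination terminal 673.49 + brokerage 256.92 + duty 4268.99 + delivery 1051.53 = 12338.81

Seller's account: SGD 176513.10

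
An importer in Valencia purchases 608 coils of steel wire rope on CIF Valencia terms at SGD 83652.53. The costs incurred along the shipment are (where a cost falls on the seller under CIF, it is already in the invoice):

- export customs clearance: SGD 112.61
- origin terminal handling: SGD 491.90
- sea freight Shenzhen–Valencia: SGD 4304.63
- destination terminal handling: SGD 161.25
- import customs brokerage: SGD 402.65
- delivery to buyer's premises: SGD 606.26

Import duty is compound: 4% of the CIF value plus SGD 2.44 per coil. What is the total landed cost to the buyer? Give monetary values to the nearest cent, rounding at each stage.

CIF: the seller pays costs through ocean freight and marine insurance to the destination port.
Already in the invoice (seller's account under CIF): export clearance, origin terminal, freight — exclude.
The CIF price already equals the CIF value: 83652.53
Ad valorem component: 83652.53 × 4% = 3346.10
Specific component: 608 × 2.44 = 1483.52
Import duty = 3346.10 + 1483.52 = 4829.62
Buyer bears: destination terminal 161.25 + brokerage 402.65 + delivery 606.26 + duty 4829.62 = 5999.78
Landed cost = invoice 83652.53 + 5999.78 = 89652.31

Total landed cost: SGD 89652.31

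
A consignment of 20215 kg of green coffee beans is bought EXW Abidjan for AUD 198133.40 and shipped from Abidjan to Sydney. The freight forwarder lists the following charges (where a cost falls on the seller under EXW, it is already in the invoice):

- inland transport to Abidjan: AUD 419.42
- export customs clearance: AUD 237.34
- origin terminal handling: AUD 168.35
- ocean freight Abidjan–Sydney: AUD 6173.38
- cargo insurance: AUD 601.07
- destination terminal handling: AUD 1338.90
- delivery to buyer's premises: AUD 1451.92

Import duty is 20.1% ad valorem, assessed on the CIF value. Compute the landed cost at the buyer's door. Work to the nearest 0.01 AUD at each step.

Total landed cost: AUD 249876.10

EXW: the seller makes goods available at their premises; the buyer bears all onward costs.
CIF value = EXW price + inland to port + export clearance + origin terminal + freight + insurance = 198133.40 + 419.42 + 237.34 + 168.35 + 6173.38 + 601.07 = 205732.96
Import duty = 205732.96 × 20.1% = 41352.32
Buyer bears: inland to port 419.42 + export clearance 237.34 + origin terminal 168.35 + freight 6173.38 + insurance 601.07 + destination terminal 1338.90 + delivery 1451.92 + duty 41352.32 = 51742.70
Landed cost = invoice 198133.40 + 51742.70 = 249876.10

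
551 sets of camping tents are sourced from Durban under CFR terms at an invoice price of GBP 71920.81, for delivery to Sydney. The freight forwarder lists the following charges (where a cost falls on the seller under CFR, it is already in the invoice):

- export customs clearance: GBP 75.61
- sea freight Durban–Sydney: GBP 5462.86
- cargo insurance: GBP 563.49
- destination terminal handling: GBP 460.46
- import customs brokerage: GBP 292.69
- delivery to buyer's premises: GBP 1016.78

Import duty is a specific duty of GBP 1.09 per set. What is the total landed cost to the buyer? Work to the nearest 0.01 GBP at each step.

CFR: the seller pays costs through ocean freight to the destination port, but not insurance.
Already in the invoice (seller's account under CFR): export clearance, freight — exclude.
CIF value = CFR price + insurance = 71920.81 + 563.49 = 72484.30
Import duty = 551 × 1.09 = 600.59
Buyer bears: insurance 563.49 + destination terminal 460.46 + brokerage 292.69 + delivery 1016.78 + duty 600.59 = 2934.01
Landed cost = invoice 71920.81 + 2934.01 = 74854.82

Total landed cost: GBP 74854.82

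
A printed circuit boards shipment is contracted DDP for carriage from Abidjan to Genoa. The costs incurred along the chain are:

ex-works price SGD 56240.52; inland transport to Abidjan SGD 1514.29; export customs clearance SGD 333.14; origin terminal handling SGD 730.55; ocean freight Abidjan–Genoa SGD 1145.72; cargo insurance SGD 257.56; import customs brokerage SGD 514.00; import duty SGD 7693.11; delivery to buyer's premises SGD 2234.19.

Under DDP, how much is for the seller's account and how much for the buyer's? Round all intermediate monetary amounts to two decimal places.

Seller: SGD 70663.08; buyer: SGD 0.00

DDP: the seller bears all costs including import duty.
Seller's account: goods 56240.52 + inland to port 1514.29 + export clearance 333.14 + origin terminal 730.55 + freight 1145.72 + insurance 257.56 + brokerage 514.00 + duty 7693.11 + delivery 2234.19 = 70663.08
Buyer's account: 0.00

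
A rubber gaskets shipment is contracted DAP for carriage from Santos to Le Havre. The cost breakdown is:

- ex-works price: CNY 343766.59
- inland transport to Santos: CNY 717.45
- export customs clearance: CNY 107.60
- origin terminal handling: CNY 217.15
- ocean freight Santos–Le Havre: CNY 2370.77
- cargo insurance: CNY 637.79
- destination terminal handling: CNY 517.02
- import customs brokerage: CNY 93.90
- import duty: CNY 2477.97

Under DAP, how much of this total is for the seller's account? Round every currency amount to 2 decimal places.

Seller's account: CNY 348334.37

DAP: the seller bears all costs to the named destination except import duty and clearance.
Seller's account: goods 343766.59 + inland to port 717.45 + export clearance 107.60 + origin terminal 217.15 + freight 2370.77 + insurance 637.79 + destination terminal 517.02 = 348334.37
Buyer's account: brokerage 93.90 + duty 2477.97 = 2571.87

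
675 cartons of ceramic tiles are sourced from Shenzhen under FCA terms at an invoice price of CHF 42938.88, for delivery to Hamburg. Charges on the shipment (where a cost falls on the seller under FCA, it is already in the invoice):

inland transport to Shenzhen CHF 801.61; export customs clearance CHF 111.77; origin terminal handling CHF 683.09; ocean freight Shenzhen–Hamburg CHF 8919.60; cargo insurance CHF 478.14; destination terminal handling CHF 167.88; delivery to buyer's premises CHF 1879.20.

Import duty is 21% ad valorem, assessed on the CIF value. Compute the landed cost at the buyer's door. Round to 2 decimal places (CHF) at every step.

FCA: the seller delivers export-cleared goods to the carrier; the buyer bears costs from that point.
Already in the invoice (seller's account under FCA): inland to port, export clearance — exclude.
CIF value = FCA price + origin terminal + freight + insurance = 42938.88 + 683.09 + 8919.60 + 478.14 = 53019.71
Import duty = 53019.71 × 21% = 11134.14
Buyer bears: origin terminal 683.09 + freight 8919.60 + insurance 478.14 + destination terminal 167.88 + delivery 1879.20 + duty 11134.14 = 23262.05
Landed cost = invoice 42938.88 + 23262.05 = 66200.93

Total landed cost: CHF 66200.93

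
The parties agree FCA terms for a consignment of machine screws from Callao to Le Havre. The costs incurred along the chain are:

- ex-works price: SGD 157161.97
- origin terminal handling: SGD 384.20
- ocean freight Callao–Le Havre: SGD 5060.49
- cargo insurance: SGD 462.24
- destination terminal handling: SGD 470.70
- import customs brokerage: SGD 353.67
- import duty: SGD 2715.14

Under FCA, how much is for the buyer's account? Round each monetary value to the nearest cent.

Buyer's account: SGD 9446.44

FCA: the seller delivers export-cleared goods to the carrier; the buyer bears costs from that point.
Seller's account: goods 157161.97 = 157161.97
Buyer's account: origin terminal 384.20 + freight 5060.49 + insurance 462.24 + destination terminal 470.70 + brokerage 353.67 + duty 2715.14 = 9446.44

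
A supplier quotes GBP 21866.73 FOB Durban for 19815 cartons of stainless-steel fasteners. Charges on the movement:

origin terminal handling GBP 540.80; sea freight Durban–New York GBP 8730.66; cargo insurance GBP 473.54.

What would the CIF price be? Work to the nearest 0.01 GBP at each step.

CIF price: GBP 31070.93

Not relevant to the conversion: origin terminal — on the seller under both FOB and CIF; already in the FOB price and stays in the CIF price.
From FOB to CIF, the seller additionally bears: freight, insurance.
CIF price = 21866.73 + 8730.66 + 473.54 = 31070.93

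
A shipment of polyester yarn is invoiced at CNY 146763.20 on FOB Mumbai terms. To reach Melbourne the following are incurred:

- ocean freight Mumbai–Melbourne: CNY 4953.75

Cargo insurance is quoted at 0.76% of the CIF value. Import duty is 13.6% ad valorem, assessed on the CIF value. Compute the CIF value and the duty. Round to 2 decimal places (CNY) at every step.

CIF value: CNY 152878.83; import duty: CNY 20791.52

Let C be the CIF value. C = FOB price + freight + 0.76% × C
C − 0.76% × C = 146763.20 + 4953.75
0.9924 × C = 151716.95
C = 151716.95 / 0.9924 = 152878.83
Insurance premium = 0.76% × 152878.83 = 1161.88
Import duty = 152878.83 × 13.6% = 20791.52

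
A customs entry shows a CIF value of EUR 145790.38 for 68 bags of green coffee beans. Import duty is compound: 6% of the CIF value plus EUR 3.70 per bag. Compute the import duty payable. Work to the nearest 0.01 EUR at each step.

Ad valorem component: 145790.38 × 6% = 8747.42
Specific component: 68 × 3.70 = 251.60
Import duty = 8747.42 + 251.60 = 8999.02

Import duty: EUR 8999.02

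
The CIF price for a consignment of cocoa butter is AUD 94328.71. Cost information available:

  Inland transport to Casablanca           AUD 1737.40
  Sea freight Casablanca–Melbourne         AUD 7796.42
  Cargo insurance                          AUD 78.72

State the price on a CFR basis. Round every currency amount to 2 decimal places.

Not relevant to the conversion: inland to port, freight — on the seller under both CIF and CFR; already in the CIF price and stays in the CFR price.
From CIF to CFR, the seller no longer bears: insurance.
CFR price = 94328.71 − 78.72 = 94249.99

CFR price: AUD 94249.99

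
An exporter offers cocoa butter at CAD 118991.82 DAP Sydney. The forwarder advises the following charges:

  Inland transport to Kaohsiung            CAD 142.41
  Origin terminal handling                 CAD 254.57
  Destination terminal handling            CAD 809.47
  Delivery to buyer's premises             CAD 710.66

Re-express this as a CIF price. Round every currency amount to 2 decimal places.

CIF price: CAD 117471.69

Not relevant to the conversion: origin terminal, inland to port — on the seller under both DAP and CIF; already in the DAP price and stays in the CIF price.
From DAP to CIF, the seller no longer bears: destination terminal, delivery.
CIF price = 118991.82 − 809.47 − 710.66 = 117471.69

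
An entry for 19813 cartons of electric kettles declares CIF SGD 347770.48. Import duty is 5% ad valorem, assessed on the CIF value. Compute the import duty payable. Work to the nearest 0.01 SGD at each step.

Import duty: SGD 17388.52

Import duty = 347770.48 × 5% = 17388.52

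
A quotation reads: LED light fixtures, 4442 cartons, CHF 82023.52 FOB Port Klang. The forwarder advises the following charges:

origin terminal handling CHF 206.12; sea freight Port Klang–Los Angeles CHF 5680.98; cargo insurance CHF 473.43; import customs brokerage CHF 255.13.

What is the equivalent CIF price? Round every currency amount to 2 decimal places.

CIF price: CHF 88177.93

Not relevant to the conversion: origin terminal — on the seller under both FOB and CIF; already in the FOB price and stays in the CIF price. brokerage — on the buyer under both terms; not part of either seller's price.
From FOB to CIF, the seller additionally bears: freight, insurance.
CIF price = 82023.52 + 5680.98 + 473.43 = 88177.93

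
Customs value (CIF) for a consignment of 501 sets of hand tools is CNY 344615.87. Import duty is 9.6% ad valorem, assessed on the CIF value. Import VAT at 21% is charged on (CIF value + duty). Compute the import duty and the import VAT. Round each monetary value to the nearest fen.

Import duty: CNY 33083.12; import VAT: CNY 79316.79

Import duty = 344615.87 × 9.6% = 33083.12
VAT base = CIF + duty = 344615.87 + 33083.12 = 377698.99
Import VAT = 377698.99 × 21% = 79316.79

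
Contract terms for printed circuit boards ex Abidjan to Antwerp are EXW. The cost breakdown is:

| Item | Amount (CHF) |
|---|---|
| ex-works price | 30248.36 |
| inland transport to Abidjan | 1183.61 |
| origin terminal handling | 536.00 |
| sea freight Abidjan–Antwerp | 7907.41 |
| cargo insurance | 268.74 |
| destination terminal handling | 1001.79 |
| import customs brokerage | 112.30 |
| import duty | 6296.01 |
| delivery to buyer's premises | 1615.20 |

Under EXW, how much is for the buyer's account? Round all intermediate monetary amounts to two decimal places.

Buyer's account: CHF 18921.06

EXW: the seller makes goods available at their premises; the buyer bears all onward costs.
Seller's account: goods 30248.36 = 30248.36
Buyer's account: inland to port 1183.61 + origin terminal 536.00 + freight 7907.41 + insurance 268.74 + destination terminal 1001.79 + brokerage 112.30 + duty 6296.01 + delivery 1615.20 = 18921.06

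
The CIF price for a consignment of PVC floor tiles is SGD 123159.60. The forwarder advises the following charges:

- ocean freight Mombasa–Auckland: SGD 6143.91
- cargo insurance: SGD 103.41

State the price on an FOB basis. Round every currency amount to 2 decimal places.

From CIF to FOB, the seller no longer bears: freight, insurance.
FOB price = 123159.60 − 6143.91 − 103.41 = 116912.28

FOB price: SGD 116912.28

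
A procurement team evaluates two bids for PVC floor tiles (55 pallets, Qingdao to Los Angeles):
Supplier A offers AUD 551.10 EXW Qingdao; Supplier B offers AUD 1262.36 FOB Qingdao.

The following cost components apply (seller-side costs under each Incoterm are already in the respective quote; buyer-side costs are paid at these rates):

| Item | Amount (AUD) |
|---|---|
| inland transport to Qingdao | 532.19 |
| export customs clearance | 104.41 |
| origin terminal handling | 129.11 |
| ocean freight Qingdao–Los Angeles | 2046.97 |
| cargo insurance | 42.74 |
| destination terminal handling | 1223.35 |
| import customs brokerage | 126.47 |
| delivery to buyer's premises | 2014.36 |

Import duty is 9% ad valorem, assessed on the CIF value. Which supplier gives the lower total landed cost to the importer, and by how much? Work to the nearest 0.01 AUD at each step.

Supplier A (EXW):
CIF value = EXW price + inland to port + export clearance + origin terminal + freight + insurance = 551.10 + 532.19 + 104.41 + 129.11 + 2046.97 + 42.74 = 3406.52
Import duty = 3406.52 × 9% = 306.59
Buyer bears (A): 532.19 + 104.41 + 129.11 + 2046.97 + 42.74 + 1223.35 + 126.47 + 2014.36 = 6219.60
Landed cost (A) = invoice 551.10 + 6219.60 + duty 306.59 = 7077.29
Supplier B (FOB):
CIF value = FOB price + freight + insurance = 1262.36 + 2046.97 + 42.74 = 3352.07
Import duty = 3352.07 × 9% = 301.69
Buyer bears (B): 2046.97 + 42.74 + 1223.35 + 126.47 + 2014.36 = 5453.89
Landed cost (B) = invoice 1262.36 + 5453.89 + duty 301.69 = 7017.94
Difference = |7077.29 − 7017.94| = 59.35

Supplier B is cheaper by AUD 59.35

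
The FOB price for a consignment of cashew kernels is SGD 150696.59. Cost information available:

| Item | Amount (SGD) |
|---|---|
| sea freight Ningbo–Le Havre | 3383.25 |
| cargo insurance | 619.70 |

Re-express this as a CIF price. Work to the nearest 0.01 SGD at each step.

CIF price: SGD 154699.54

From FOB to CIF, the seller additionally bears: freight, insurance.
CIF price = 150696.59 + 3383.25 + 619.70 = 154699.54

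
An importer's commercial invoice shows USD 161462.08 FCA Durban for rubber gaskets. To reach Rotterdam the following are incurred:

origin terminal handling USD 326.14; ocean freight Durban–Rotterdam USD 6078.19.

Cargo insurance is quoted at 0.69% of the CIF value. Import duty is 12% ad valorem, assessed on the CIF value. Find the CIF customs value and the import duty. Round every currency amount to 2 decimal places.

Let C be the CIF value. C = FCA price + pre-shipment costs + freight + 0.69% × C
C − 0.69% × C = 161462.08 + 326.14 + 6078.19
0.9931 × C = 167866.41
C = 167866.41 / 0.9931 = 169032.74
Insurance premium = 0.69% × 169032.74 = 1166.33
Import duty = 169032.74 × 12% = 20283.93

CIF value: USD 169032.74; import duty: USD 20283.93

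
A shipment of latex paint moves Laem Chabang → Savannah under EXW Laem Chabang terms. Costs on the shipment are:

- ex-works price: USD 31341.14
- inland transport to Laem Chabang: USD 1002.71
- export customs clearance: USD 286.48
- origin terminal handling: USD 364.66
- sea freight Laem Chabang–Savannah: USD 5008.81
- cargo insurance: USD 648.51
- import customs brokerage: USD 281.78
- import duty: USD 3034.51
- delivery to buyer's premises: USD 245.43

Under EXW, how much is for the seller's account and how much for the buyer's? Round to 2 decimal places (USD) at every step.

Seller: USD 31341.14; buyer: USD 10872.89

EXW: the seller makes goods available at their premises; the buyer bears all onward costs.
Seller's account: goods 31341.14 = 31341.14
Buyer's account: inland to port 1002.71 + export clearance 286.48 + origin terminal 364.66 + freight 5008.81 + insurance 648.51 + brokerage 281.78 + duty 3034.51 + delivery 245.43 = 10872.89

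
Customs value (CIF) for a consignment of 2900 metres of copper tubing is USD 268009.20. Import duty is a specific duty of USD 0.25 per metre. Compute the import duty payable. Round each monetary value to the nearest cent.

Import duty = 2900 × 0.25 = 725.00

Import duty: USD 725.00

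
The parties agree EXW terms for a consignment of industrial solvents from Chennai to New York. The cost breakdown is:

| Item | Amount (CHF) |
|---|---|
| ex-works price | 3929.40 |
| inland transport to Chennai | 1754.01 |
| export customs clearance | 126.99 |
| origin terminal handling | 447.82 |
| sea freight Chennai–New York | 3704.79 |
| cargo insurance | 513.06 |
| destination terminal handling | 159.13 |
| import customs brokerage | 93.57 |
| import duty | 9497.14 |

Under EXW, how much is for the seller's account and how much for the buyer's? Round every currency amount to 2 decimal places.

EXW: the seller makes goods available at their premises; the buyer bears all onward costs.
Seller's account: goods 3929.40 = 3929.40
Buyer's account: inland to port 1754.01 + export clearance 126.99 + origin terminal 447.82 + freight 3704.79 + insurance 513.06 + destination terminal 159.13 + brokerage 93.57 + duty 9497.14 = 16296.51

Seller: CHF 3929.40; buyer: CHF 16296.51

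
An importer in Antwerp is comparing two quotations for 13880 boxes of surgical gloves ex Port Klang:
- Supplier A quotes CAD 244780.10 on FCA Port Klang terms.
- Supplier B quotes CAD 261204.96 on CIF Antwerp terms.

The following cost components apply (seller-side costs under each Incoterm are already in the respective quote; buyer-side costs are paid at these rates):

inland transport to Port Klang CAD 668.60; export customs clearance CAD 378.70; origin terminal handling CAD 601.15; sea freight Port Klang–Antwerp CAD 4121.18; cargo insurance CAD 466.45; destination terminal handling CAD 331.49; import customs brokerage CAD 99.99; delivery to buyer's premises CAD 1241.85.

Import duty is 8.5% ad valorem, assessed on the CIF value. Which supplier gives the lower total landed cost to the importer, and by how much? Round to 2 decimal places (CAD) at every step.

Supplier A is cheaper by CAD 12191.15

Supplier A (FCA):
CIF value = FCA price + origin terminal + freight + insurance = 244780.10 + 601.15 + 4121.18 + 466.45 = 249968.88
Import duty = 249968.88 × 8.5% = 21247.35
Buyer bears (A): 601.15 + 4121.18 + 466.45 + 331.49 + 99.99 + 1241.85 = 6862.11
Landed cost (A) = invoice 244780.10 + 6862.11 + duty 21247.35 = 272889.56
Supplier B (CIF):
The CIF price already equals the CIF value: 261204.96
Import duty = 261204.96 × 8.5% = 22202.42
Buyer bears (B): 331.49 + 99.99 + 1241.85 = 1673.33
Landed cost (B) = invoice 261204.96 + 1673.33 + duty 22202.42 = 285080.71
Difference = |272889.56 − 285080.71| = 12191.15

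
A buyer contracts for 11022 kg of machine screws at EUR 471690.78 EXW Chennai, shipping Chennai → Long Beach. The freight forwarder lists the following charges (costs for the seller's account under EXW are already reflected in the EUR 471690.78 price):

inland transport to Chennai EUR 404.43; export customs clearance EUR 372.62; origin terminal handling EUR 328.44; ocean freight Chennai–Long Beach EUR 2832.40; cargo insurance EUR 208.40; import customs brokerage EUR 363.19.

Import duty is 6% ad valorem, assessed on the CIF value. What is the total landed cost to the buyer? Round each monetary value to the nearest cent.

Total landed cost: EUR 504750.48

EXW: the seller makes goods available at their premises; the buyer bears all onward costs.
CIF value = EXW price + inland to port + export clearance + origin terminal + freight + insurance = 471690.78 + 404.43 + 372.62 + 328.44 + 2832.40 + 208.40 = 475837.07
Import duty = 475837.07 × 6% = 28550.22
Buyer bears: inland to port 404.43 + export clearance 372.62 + origin terminal 328.44 + freight 2832.40 + insurance 208.40 + brokerage 363.19 + duty 28550.22 = 33059.70
Landed cost = invoice 471690.78 + 33059.70 = 504750.48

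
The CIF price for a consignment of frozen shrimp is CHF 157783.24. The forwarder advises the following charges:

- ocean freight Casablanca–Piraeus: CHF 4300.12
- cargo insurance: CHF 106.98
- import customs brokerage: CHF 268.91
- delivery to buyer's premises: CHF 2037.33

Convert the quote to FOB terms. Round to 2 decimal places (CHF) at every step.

FOB price: CHF 153376.14

Not relevant to the conversion: delivery, brokerage — on the buyer under both terms; not part of either seller's price.
From CIF to FOB, the seller no longer bears: freight, insurance.
FOB price = 157783.24 − 4300.12 − 106.98 = 153376.14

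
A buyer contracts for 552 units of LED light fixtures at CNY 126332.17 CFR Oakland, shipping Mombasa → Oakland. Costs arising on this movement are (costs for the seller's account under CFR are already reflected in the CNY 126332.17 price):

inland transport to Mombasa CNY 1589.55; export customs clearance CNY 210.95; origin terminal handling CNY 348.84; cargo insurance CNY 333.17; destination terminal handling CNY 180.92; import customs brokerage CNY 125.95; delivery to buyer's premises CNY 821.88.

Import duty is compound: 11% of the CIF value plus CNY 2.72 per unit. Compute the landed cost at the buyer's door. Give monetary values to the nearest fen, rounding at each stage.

CFR: the seller pays costs through ocean freight to the destination port, but not insurance.
Already in the invoice (seller's account under CFR): inland to port, export clearance, origin terminal — exclude.
CIF value = CFR price + insurance = 126332.17 + 333.17 = 126665.34
Ad valorem component: 126665.34 × 11% = 13933.19
Specific component: 552 × 2.72 = 1501.44
Import duty = 13933.19 + 1501.44 = 15434.63
Buyer bears: insurance 333.17 + destination terminal 180.92 + brokerage 125.95 + delivery 821.88 + duty 15434.63 = 16896.55
Landed cost = invoice 126332.17 + 16896.55 = 143228.72

Total landed cost: CNY 143228.72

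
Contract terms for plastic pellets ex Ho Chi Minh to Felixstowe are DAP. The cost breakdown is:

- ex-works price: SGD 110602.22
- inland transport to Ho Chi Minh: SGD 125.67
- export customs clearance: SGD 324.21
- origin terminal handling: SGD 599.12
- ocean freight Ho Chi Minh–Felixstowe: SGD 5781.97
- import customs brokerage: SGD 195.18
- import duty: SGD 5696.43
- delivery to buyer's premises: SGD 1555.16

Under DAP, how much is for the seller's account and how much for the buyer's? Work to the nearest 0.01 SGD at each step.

DAP: the seller bears all costs to the named destination except import duty and clearance.
Seller's account: goods 110602.22 + inland to port 125.67 + export clearance 324.21 + origin terminal 599.12 + freight 5781.97 + delivery 1555.16 = 118988.35
Buyer's account: brokerage 195.18 + duty 5696.43 = 5891.61

Seller: SGD 118988.35; buyer: SGD 5891.61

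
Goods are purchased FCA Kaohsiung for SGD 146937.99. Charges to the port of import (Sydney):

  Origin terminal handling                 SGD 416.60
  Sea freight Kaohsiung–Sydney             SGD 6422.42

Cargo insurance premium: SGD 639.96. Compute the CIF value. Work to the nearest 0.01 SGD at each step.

CIF value: SGD 154416.97

CIF = FCA price + pre-shipment costs + freight + insurance
CIF = 146937.99 + 416.60 + 6422.42 + 639.96 = 154416.97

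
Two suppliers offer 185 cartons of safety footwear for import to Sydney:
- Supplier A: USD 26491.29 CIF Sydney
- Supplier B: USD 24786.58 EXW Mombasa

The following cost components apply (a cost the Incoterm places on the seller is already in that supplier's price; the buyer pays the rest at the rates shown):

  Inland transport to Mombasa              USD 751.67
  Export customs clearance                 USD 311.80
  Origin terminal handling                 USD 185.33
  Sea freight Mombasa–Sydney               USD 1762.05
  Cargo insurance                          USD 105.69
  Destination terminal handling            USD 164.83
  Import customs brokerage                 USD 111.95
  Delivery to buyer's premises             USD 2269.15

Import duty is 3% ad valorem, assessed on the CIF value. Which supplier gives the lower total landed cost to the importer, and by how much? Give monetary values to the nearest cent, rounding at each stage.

Supplier A is cheaper by USD 1454.18

Supplier A (CIF):
The CIF price already equals the CIF value: 26491.29
Import duty = 26491.29 × 3% = 794.74
Buyer bears (A): 164.83 + 111.95 + 2269.15 = 2545.93
Landed cost (A) = invoice 26491.29 + 2545.93 + duty 794.74 = 29831.96
Supplier B (EXW):
CIF value = EXW price + inland to port + export clearance + origin terminal + freight + insurance = 24786.58 + 751.67 + 311.80 + 185.33 + 1762.05 + 105.69 = 27903.12
Import duty = 27903.12 × 3% = 837.09
Buyer bears (B): 751.67 + 311.80 + 185.33 + 1762.05 + 105.69 + 164.83 + 111.95 + 2269.15 = 5662.47
Landed cost (B) = invoice 24786.58 + 5662.47 + duty 837.09 = 31286.14
Difference = |29831.96 − 31286.14| = 1454.18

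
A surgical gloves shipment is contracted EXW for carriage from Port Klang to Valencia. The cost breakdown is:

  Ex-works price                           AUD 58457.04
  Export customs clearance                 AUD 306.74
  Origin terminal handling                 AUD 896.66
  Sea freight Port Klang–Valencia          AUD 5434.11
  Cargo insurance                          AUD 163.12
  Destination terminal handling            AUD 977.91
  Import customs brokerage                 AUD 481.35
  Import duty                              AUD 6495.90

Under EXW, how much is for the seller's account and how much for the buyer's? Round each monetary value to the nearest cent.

Seller: AUD 58457.04; buyer: AUD 14755.79

EXW: the seller makes goods available at their premises; the buyer bears all onward costs.
Seller's account: goods 58457.04 = 58457.04
Buyer's account: export clearance 306.74 + origin terminal 896.66 + freight 5434.11 + insurance 163.12 + destination terminal 977.91 + brokerage 481.35 + duty 6495.90 = 14755.79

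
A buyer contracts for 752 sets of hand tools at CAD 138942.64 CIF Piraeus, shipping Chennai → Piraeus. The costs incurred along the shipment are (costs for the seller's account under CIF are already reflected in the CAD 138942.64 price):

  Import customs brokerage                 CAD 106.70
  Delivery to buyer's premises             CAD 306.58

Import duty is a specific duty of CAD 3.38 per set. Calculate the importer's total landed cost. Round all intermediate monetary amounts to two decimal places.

CIF: the seller pays costs through ocean freight and marine insurance to the destination port.
The CIF price already equals the CIF value: 138942.64
Import duty = 752 × 3.38 = 2541.76
Buyer bears: brokerage 106.70 + delivery 306.58 + duty 2541.76 = 2955.04
Landed cost = invoice 138942.64 + 2955.04 = 141897.68

Total landed cost: CAD 141897.68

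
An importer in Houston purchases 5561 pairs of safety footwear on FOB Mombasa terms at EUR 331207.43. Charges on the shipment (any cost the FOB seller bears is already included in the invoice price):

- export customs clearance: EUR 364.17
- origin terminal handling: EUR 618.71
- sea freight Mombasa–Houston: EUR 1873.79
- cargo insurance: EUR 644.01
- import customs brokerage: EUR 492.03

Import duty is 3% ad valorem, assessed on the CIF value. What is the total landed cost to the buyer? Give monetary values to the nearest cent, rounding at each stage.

FOB: the seller bears costs until goods are on board at the origin port; the buyer bears freight, insurance and all costs thereafter.
Already in the invoice (seller's account under FOB): export clearance, origin terminal — exclude.
CIF value = FOB price + freight + insurance = 331207.43 + 1873.79 + 644.01 = 333725.23
Import duty = 333725.23 × 3% = 10011.76
Buyer bears: freight 1873.79 + insurance 644.01 + brokerage 492.03 + duty 10011.76 = 13021.59
Landed cost = invoice 331207.43 + 13021.59 = 344229.02

Total landed cost: EUR 344229.02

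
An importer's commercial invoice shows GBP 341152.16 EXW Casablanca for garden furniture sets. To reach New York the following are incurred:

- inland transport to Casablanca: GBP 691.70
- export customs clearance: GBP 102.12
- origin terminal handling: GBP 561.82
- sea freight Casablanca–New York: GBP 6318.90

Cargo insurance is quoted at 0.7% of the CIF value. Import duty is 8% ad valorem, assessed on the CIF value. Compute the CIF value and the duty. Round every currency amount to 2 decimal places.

Let C be the CIF value. C = EXW price + pre-shipment costs + freight + 0.7% × C
C − 0.7% × C = 341152.16 + 691.70 + 102.12 + 561.82 + 6318.90
0.993 × C = 348826.70
C = 348826.70 / 0.993 = 351285.70
Insurance premium = 0.7% × 351285.70 = 2459.00
Import duty = 351285.70 × 8% = 28102.86

CIF value: GBP 351285.70; import duty: GBP 28102.86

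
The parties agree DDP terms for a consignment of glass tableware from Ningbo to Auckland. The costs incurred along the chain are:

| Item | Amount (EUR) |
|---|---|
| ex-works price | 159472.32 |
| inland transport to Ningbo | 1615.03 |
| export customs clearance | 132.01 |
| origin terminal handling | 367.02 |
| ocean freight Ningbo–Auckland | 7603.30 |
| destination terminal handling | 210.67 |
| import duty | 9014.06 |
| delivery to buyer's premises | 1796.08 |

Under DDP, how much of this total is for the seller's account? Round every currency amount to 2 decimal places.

DDP: the seller bears all costs including import duty.
Seller's account: goods 159472.32 + inland to port 1615.03 + export clearance 132.01 + origin terminal 367.02 + freight 7603.30 + destination terminal 210.67 + duty 9014.06 + delivery 1796.08 = 180210.49
Buyer's account: 0.00

Seller's account: EUR 180210.49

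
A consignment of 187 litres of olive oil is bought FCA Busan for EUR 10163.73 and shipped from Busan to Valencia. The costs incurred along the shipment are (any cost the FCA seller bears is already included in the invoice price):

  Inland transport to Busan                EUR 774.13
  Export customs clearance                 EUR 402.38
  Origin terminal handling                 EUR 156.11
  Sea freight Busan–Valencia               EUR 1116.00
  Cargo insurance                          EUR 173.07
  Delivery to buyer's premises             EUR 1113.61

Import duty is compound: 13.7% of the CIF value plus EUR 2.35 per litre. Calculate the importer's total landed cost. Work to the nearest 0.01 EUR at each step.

Total landed cost: EUR 14752.39

FCA: the seller delivers export-cleared goods to the carrier; the buyer bears costs from that point.
Already in the invoice (seller's account under FCA): inland to port, export clearance — exclude.
CIF value = FCA price + origin terminal + freight + insurance = 10163.73 + 156.11 + 1116.00 + 173.07 = 11608.91
Ad valorem component: 11608.91 × 13.7% = 1590.42
Specific component: 187 × 2.35 = 439.45
Import duty = 1590.42 + 439.45 = 2029.87
Buyer bears: origin terminal 156.11 + freight 1116.00 + insurance 173.07 + delivery 1113.61 + duty 2029.87 = 4588.66
Landed cost = invoice 10163.73 + 4588.66 = 14752.39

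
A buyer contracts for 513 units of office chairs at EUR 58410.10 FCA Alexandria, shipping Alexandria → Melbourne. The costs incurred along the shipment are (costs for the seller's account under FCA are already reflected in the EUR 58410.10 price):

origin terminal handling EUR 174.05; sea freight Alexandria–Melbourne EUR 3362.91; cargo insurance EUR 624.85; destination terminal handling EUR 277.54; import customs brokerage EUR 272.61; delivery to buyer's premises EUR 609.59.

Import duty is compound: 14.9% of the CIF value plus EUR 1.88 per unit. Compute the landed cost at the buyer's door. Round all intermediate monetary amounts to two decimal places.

FCA: the seller delivers export-cleared goods to the carrier; the buyer bears costs from that point.
CIF value = FCA price + origin terminal + freight + insurance = 58410.10 + 174.05 + 3362.91 + 624.85 = 62571.91
Ad valorem component: 62571.91 × 14.9% = 9323.21
Specific component: 513 × 1.88 = 964.44
Import duty = 9323.21 + 964.44 = 10287.65
Buyer bears: origin terminal 174.05 + freight 3362.91 + insurance 624.85 + destination terminal 277.54 + brokerage 272.61 + delivery 609.59 + duty 10287.65 = 15609.20
Landed cost = invoice 58410.10 + 15609.20 = 74019.30

Total landed cost: EUR 74019.30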